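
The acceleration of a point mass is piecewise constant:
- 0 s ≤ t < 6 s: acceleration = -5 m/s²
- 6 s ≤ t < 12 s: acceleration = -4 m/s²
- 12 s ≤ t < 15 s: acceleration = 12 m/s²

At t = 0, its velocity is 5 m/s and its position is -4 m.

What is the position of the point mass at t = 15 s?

On each constant-a segment, Δv = aΔt and Δx = v₀Δt + ½aΔt²; chain segment to segment.
0–6 s: v starts 5 m/s; Δx = 5·6 + ½·-5·6² = -60 m; v ends -25 m/s.
6–12 s: v starts -25 m/s; Δx = -25·6 + ½·-4·6² = -222 m; v ends -49 m/s.
12–15 s: v starts -49 m/s; Δx = -49·3 + ½·12·3² = -93 m; v ends -13 m/s.
x(15) = -4 + Σ Δx = -379 m.

-379 m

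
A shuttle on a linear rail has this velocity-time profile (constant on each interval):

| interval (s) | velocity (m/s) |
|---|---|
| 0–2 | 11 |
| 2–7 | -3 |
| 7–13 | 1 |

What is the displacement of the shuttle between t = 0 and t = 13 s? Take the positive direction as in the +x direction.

Displacement is the signed area under the v-t curve.
0–2 s: 11 × 2 = 22 m
2–7 s: -3 × 5 = -15 m
7–13 s: 1 × 6 = 6 m
Net displacement = 13 m

13 m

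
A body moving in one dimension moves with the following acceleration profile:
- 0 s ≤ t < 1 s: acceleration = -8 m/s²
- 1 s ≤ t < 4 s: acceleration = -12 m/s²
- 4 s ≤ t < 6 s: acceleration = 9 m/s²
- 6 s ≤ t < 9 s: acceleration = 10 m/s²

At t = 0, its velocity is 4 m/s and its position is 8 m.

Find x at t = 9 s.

-141 m

On each constant-a segment, Δv = aΔt and Δx = v₀Δt + ½aΔt²; chain segment to segment.
0–1 s: v starts 4 m/s; Δx = 4·1 + ½·-8·1² = 0 m; v ends -4 m/s.
1–4 s: v starts -4 m/s; Δx = -4·3 + ½·-12·3² = -66 m; v ends -40 m/s.
4–6 s: v starts -40 m/s; Δx = -40·2 + ½·9·2² = -62 m; v ends -22 m/s.
6–9 s: v starts -22 m/s; Δx = -22·3 + ½·10·3² = -21 m; v ends 8 m/s.
x(9) = 8 + Σ Δx = -141 m.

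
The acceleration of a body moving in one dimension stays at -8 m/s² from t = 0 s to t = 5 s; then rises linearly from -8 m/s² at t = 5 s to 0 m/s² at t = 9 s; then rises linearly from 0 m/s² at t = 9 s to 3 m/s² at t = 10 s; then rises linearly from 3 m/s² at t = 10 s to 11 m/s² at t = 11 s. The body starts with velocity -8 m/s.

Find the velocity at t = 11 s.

Δv equals the area under the a-t graph; then v = v₀ + Δv.
0–5 s: -8 × 5 = -40 m/s
5–9 s: ½(-8 + 0)(4) = -16 m/s
9–10 s: ½(0 + 3)(1) = 1.5 m/s
10–11 s: ½(3 + 11)(1) = 7 m/s
Δv = -47.5 m/s, so v(11) = -8 + (-47.5) = -55.5 m/s.

-55.5 m/s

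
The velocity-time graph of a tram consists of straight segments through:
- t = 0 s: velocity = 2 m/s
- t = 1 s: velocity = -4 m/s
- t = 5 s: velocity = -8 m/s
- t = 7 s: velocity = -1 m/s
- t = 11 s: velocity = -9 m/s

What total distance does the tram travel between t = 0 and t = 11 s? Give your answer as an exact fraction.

164/3 m

Total distance travelled is ∫|v| dt — sum the magnitudes of each area piece.
0–1 s: v = 0 at t = 1/3 s; triangle areas 1/3 + 4/3 = 5/3 m
1–5 s: |½(-4 + -8)(4)| = 24 m
5–7 s: |½(-8 + -1)(2)| = 9 m
7–11 s: |½(-1 + -9)(4)| = 20 m
Total distance = 164/3 m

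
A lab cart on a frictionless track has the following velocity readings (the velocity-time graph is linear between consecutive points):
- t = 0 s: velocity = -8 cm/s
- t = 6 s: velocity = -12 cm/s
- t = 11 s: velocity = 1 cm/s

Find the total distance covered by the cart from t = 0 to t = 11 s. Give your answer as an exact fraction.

2285/26 cm

Distance (not displacement) is the total path length: add the absolute areas under v-t.
0–6 s: |½(-8 + -12)(6)| = 60 cm
6–11 s: v = 0 at t = 138/13 s; triangle areas 360/13 + 5/26 = 725/26 cm
Total distance = 2285/26 cm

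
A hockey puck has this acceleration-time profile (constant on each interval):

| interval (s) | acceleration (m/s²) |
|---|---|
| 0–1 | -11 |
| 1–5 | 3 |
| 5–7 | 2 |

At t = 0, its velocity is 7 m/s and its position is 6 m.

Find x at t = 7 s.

35.5 m

On each constant-a segment, Δv = aΔt and Δx = v₀Δt + ½aΔt²; chain segment to segment.
0–1 s: v starts 7 m/s; Δx = 7·1 + ½·-11·1² = 1.5 m; v ends -4 m/s.
1–5 s: v starts -4 m/s; Δx = -4·4 + ½·3·4² = 8 m; v ends 8 m/s.
5–7 s: v starts 8 m/s; Δx = 8·2 + ½·2·2² = 20 m; v ends 12 m/s.
x(7) = 6 + Σ Δx = 35.5 m.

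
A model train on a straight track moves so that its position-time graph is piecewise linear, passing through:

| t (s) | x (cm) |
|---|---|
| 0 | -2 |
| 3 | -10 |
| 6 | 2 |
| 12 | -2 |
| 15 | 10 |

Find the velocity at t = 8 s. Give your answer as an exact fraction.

-2/3 cm/s

Velocity is the slope of the x-t graph on 6–12 s: (-2 − 2)/(12 − 6) = -2/3 cm/s.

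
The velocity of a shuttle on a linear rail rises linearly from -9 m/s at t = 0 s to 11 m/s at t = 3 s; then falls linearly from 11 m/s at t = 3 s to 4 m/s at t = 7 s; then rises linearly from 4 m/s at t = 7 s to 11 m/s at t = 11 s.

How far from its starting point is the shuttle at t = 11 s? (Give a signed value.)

Displacement is the signed area under the v-t curve.
0–3 s: ½(-9 + 11)(3) = 3 m
3–7 s: ½(11 + 4)(4) = 30 m
7–11 s: ½(4 + 11)(4) = 30 m
Net displacement = 63 m

63 m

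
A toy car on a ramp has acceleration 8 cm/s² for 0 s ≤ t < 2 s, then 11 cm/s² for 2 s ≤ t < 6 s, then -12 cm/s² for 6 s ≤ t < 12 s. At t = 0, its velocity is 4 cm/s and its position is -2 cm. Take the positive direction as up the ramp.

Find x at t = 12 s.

On each constant-a segment, Δv = aΔt and Δx = v₀Δt + ½aΔt²; chain segment to segment.
0–2 s: v starts 4 cm/s; Δx = 4·2 + ½·8·2² = 24 cm; v ends 20 cm/s.
2–6 s: v starts 20 cm/s; Δx = 20·4 + ½·11·4² = 168 cm; v ends 64 cm/s.
6–12 s: v starts 64 cm/s; Δx = 64·6 + ½·-12·6² = 168 cm; v ends -8 cm/s.
x(12) = -2 + Σ Δx = 358 cm.

358 cm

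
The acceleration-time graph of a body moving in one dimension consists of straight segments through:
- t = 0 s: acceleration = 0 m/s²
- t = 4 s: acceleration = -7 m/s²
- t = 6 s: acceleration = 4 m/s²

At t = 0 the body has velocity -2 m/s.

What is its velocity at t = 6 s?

Δv equals the area under the a-t graph; then v = v₀ + Δv.
0–4 s: ½(0 + -7)(4) = -14 m/s
4–6 s: ½(-7 + 4)(2) = -3 m/s
Δv = -17 m/s, so v(6) = -2 + (-17) = -19 m/s.

-19 m/s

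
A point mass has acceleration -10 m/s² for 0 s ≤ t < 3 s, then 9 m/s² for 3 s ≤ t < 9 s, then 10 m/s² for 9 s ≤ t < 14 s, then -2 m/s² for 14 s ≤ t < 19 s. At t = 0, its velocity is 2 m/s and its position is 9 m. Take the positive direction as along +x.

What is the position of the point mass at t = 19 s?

574 m

On each constant-a segment, Δv = aΔt and Δx = v₀Δt + ½aΔt²; chain segment to segment.
0–3 s: v starts 2 m/s; Δx = 2·3 + ½·-10·3² = -39 m; v ends -28 m/s.
3–9 s: v starts -28 m/s; Δx = -28·6 + ½·9·6² = -6 m; v ends 26 m/s.
9–14 s: v starts 26 m/s; Δx = 26·5 + ½·10·5² = 255 m; v ends 76 m/s.
14–19 s: v starts 76 m/s; Δx = 76·5 + ½·-2·5² = 355 m; v ends 66 m/s.
x(19) = 9 + Σ Δx = 574 m.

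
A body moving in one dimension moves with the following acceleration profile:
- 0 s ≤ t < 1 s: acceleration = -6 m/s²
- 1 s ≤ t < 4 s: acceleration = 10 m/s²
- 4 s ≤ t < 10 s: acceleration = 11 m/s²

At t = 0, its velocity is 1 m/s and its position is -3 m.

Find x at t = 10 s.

373 m

On each constant-a segment, Δv = aΔt and Δx = v₀Δt + ½aΔt²; chain segment to segment.
0–1 s: v starts 1 m/s; Δx = 1·1 + ½·-6·1² = -2 m; v ends -5 m/s.
1–4 s: v starts -5 m/s; Δx = -5·3 + ½·10·3² = 30 m; v ends 25 m/s.
4–10 s: v starts 25 m/s; Δx = 25·6 + ½·11·6² = 348 m; v ends 91 m/s.
x(10) = -3 + Σ Δx = 373 m.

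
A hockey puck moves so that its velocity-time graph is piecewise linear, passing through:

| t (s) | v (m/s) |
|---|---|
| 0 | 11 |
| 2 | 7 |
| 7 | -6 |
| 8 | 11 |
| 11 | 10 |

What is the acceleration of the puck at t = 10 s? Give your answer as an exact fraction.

-1/3 m/s²

Acceleration is the slope of the v-t graph on 8–11 s: (10 − 11)/(11 − 8) = -1/3 m/s².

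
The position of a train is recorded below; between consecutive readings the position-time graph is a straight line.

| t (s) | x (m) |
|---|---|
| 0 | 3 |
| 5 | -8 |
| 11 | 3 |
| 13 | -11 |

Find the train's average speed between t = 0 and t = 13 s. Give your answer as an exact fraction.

36/13 m/s

Average speed = (total path length)/(elapsed time); on a piecewise-linear x-t graph the path length is Σ|Δx|.
0–5 s: |Δx| = |-8 − 3| = 11 m
5–11 s: |Δx| = |3 − -8| = 11 m
11–13 s: |Δx| = |-11 − 3| = 14 m
Total path = 36 m; average speed = 36/13 = 36/13 m/s.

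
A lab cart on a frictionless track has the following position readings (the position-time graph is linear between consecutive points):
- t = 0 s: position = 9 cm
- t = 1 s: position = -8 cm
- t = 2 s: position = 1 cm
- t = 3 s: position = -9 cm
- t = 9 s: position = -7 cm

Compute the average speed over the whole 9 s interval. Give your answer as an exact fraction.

Average speed = (total path length)/(elapsed time); on a piecewise-linear x-t graph the path length is Σ|Δx|.
0–1 s: |Δx| = |-8 − 9| = 17 cm
1–2 s: |Δx| = |1 − -8| = 9 cm
2–3 s: |Δx| = |-9 − 1| = 10 cm
3–9 s: |Δx| = |-7 − -9| = 2 cm
Total path = 38 cm; average speed = 38/9 = 38/9 cm/s.

38/9 cm/s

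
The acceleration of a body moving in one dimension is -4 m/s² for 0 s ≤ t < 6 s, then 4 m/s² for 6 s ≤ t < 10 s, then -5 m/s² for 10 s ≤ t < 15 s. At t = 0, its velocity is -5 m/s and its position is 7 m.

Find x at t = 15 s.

On each constant-a segment, Δv = aΔt and Δx = v₀Δt + ½aΔt²; chain segment to segment.
0–6 s: v starts -5 m/s; Δx = -5·6 + ½·-4·6² = -102 m; v ends -29 m/s.
6–10 s: v starts -29 m/s; Δx = -29·4 + ½·4·4² = -84 m; v ends -13 m/s.
10–15 s: v starts -13 m/s; Δx = -13·5 + ½·-5·5² = -127.5 m; v ends -38 m/s.
x(15) = 7 + Σ Δx = -306.5 m.

-306.5 m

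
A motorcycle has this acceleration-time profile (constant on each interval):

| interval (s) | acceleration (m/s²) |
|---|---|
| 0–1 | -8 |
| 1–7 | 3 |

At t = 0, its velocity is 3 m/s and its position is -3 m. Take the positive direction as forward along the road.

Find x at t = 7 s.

On each constant-a segment, Δv = aΔt and Δx = v₀Δt + ½aΔt²; chain segment to segment.
0–1 s: v starts 3 m/s; Δx = 3·1 + ½·-8·1² = -1 m; v ends -5 m/s.
1–7 s: v starts -5 m/s; Δx = -5·6 + ½·3·6² = 24 m; v ends 13 m/s.
x(7) = -3 + Σ Δx = 20 m.

20 m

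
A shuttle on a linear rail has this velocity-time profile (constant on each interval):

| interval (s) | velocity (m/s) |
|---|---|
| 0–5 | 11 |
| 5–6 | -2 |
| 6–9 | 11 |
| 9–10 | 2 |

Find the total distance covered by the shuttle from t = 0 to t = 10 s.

92 m

Total distance travelled is ∫|v| dt — sum the magnitudes of each area piece.
0–5 s: |11| × 5 = 55 m
5–6 s: |-2| × 1 = 2 m
6–9 s: |11| × 3 = 33 m
9–10 s: |2| × 1 = 2 m
Total distance = 92 m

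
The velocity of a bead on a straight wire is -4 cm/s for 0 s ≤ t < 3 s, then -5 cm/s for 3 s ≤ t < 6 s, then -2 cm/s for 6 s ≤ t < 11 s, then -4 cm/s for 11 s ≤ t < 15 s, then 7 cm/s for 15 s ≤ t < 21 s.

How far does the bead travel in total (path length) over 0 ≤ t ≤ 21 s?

Distance (not displacement) is the total path length: add the absolute areas under v-t.
0–3 s: |-4| × 3 = 12 cm
3–6 s: |-5| × 3 = 15 cm
6–11 s: |-2| × 5 = 10 cm
11–15 s: |-4| × 4 = 16 cm
15–21 s: |7| × 6 = 42 cm
Total distance = 95 cm

95 cm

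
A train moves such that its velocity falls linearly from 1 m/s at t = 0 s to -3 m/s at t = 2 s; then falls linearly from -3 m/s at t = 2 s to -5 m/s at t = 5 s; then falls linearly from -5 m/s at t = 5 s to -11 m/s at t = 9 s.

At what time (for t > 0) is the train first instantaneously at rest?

t = 0.5 s

v changes sign on 0–2 s (from 1 to -3); the graph is linear there, so v = 0 at t = 0 + (-1)·(2 − 0)/(-3 − 1) = 0.5 s.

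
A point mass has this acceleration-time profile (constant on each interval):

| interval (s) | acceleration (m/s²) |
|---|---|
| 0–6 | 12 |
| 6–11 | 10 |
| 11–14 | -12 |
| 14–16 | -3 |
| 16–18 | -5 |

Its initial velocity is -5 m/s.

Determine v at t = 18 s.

Δv equals the area under the a-t graph; then v = v₀ + Δv.
0–6 s: 12 × 6 = 72 m/s
6–11 s: 10 × 5 = 50 m/s
11–14 s: -12 × 3 = -36 m/s
14–16 s: -3 × 2 = -6 m/s
16–18 s: -5 × 2 = -10 m/s
Δv = 70 m/s, so v(18) = -5 + (70) = 65 m/s.

65 m/s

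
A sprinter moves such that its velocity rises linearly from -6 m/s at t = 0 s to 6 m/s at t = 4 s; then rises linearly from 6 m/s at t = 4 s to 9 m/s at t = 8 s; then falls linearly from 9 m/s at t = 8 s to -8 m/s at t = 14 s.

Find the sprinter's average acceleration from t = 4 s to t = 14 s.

-1.4 m/s²

Average acceleration = Δv/Δt = (-8 − 6)/(14 − 4) = -1.4 m/s².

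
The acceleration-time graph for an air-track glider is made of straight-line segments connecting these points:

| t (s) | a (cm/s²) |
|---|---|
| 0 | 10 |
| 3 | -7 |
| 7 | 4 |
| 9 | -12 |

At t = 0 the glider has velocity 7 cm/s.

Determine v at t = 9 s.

-2.5 cm/s

Δv equals the area under the a-t graph; then v = v₀ + Δv.
0–3 s: ½(10 + -7)(3) = 4.5 cm/s
3–7 s: ½(-7 + 4)(4) = -6 cm/s
7–9 s: ½(4 + -12)(2) = -8 cm/s
Δv = -9.5 cm/s, so v(9) = 7 + (-9.5) = -2.5 cm/s.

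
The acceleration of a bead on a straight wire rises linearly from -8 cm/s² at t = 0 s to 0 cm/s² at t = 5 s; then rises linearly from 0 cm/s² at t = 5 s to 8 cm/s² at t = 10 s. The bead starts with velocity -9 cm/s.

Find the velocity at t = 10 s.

-9 cm/s

Δv equals the area under the a-t graph; then v = v₀ + Δv.
0–5 s: ½(-8 + 0)(5) = -20 cm/s
5–10 s: ½(0 + 8)(5) = 20 cm/s
Δv = 0 cm/s, so v(10) = -9 + (0) = -9 cm/s.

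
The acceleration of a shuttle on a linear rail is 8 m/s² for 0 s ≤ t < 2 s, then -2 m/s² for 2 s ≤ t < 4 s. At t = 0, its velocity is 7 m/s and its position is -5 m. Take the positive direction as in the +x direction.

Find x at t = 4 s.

67 m

On each constant-a segment, Δv = aΔt and Δx = v₀Δt + ½aΔt²; chain segment to segment.
0–2 s: v starts 7 m/s; Δx = 7·2 + ½·8·2² = 30 m; v ends 23 m/s.
2–4 s: v starts 23 m/s; Δx = 23·2 + ½·-2·2² = 42 m; v ends 19 m/s.
x(4) = -5 + Σ Δx = 67 m.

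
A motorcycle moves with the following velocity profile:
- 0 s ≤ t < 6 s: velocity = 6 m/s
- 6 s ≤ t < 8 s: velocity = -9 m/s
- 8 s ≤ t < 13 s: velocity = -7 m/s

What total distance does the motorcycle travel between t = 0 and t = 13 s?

Distance (not displacement) is the total path length: add the absolute areas under v-t.
0–6 s: |6| × 6 = 36 m
6–8 s: |-9| × 2 = 18 m
8–13 s: |-7| × 5 = 35 m
Total distance = 89 m

89 m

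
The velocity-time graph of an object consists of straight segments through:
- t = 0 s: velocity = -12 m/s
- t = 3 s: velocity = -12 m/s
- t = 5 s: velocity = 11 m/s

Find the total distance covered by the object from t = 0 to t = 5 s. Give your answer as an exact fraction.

Total distance travelled is ∫|v| dt — sum the magnitudes of each area piece.
0–3 s: |-12| × 3 = 36 m
3–5 s: v = 0 at t = 93/23 s; triangle areas 144/23 + 121/23 = 265/23 m
Total distance = 1093/23 m

1093/23 m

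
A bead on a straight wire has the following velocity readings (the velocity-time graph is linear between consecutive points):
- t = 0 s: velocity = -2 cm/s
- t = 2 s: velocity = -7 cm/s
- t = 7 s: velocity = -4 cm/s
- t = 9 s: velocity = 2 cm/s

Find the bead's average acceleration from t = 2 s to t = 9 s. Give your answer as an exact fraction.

9/7 cm/s²

Average acceleration = Δv/Δt = (2 − -7)/(9 − 2) = 9/7 cm/s².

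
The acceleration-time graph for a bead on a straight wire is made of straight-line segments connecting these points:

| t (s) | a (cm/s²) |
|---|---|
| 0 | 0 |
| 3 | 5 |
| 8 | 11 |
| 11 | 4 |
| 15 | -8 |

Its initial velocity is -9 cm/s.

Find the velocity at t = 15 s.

53 cm/s

Δv equals the area under the a-t graph; then v = v₀ + Δv.
0–3 s: ½(0 + 5)(3) = 7.5 cm/s
3–8 s: ½(5 + 11)(5) = 40 cm/s
8–11 s: ½(11 + 4)(3) = 22.5 cm/s
11–15 s: ½(4 + -8)(4) = -8 cm/s
Δv = 62 cm/s, so v(15) = -9 + (62) = 53 cm/s.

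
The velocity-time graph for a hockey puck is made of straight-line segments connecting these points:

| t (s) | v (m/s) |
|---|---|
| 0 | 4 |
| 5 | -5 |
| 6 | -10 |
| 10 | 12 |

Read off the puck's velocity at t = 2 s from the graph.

0.4 m/s

On 0–5 s the graph is linear from 4 to -5 m/s: v(2) = 4 + (-5 − 4)·(2 − 0)/(5 − 0) = 0.4 m/s.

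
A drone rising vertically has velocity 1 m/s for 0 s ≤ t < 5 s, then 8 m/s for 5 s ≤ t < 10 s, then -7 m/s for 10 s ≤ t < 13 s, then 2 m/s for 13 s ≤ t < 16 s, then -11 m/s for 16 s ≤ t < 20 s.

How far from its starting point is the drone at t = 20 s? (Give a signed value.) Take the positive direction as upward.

-14 m

Net displacement equals the area under the velocity-time graph (areas below the axis count negative).
0–5 s: 1 × 5 = 5 m
5–10 s: 8 × 5 = 40 m
10–13 s: -7 × 3 = -21 m
13–16 s: 2 × 3 = 6 m
16–20 s: -11 × 4 = -44 m
Net displacement = -14 m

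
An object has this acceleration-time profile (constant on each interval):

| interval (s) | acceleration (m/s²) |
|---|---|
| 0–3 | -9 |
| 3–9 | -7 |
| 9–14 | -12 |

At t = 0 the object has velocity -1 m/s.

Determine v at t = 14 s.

Δv equals the area under the a-t graph; then v = v₀ + Δv.
0–3 s: -9 × 3 = -27 m/s
3–9 s: -7 × 6 = -42 m/s
9–14 s: -12 × 5 = -60 m/s
Δv = -129 m/s, so v(14) = -1 + (-129) = -130 m/s.

-130 m/s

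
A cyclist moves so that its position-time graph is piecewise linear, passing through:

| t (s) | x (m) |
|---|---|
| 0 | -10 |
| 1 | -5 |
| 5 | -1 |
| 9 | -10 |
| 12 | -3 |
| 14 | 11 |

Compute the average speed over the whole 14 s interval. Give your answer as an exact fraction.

39/14 m/s

Average speed = (total path length)/(elapsed time); on a piecewise-linear x-t graph the path length is Σ|Δx|.
0–1 s: |Δx| = |-5 − -10| = 5 m
1–5 s: |Δx| = |-1 − -5| = 4 m
5–9 s: |Δx| = |-10 − -1| = 9 m
9–12 s: |Δx| = |-3 − -10| = 7 m
12–14 s: |Δx| = |11 − -3| = 14 m
Total path = 39 m; average speed = 39/14 = 39/14 m/s.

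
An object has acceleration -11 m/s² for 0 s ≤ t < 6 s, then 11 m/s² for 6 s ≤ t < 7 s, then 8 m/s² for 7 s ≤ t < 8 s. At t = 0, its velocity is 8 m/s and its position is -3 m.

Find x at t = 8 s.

On each constant-a segment, Δv = aΔt and Δx = v₀Δt + ½aΔt²; chain segment to segment.
0–6 s: v starts 8 m/s; Δx = 8·6 + ½·-11·6² = -150 m; v ends -58 m/s.
6–7 s: v starts -58 m/s; Δx = -58·1 + ½·11·1² = -52.5 m; v ends -47 m/s.
7–8 s: v starts -47 m/s; Δx = -47·1 + ½·8·1² = -43 m; v ends -39 m/s.
x(8) = -3 + Σ Δx = -248.5 m.

-248.5 m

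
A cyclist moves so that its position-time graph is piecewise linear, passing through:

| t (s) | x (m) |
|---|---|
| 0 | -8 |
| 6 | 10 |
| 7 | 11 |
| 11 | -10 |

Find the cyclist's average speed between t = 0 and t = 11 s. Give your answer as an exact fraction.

40/11 m/s

Average speed = (total path length)/(elapsed time); on a piecewise-linear x-t graph the path length is Σ|Δx|.
0–6 s: |Δx| = |10 − -8| = 18 m
6–7 s: |Δx| = |11 − 10| = 1 m
7–11 s: |Δx| = |-10 − 11| = 21 m
Total path = 40 m; average speed = 40/11 = 40/11 m/s.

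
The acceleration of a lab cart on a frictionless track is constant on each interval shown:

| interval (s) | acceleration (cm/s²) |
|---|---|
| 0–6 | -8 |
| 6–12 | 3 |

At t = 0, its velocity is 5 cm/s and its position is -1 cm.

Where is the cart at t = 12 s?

-319 cm

On each constant-a segment, Δv = aΔt and Δx = v₀Δt + ½aΔt²; chain segment to segment.
0–6 s: v starts 5 cm/s; Δx = 5·6 + ½·-8·6² = -114 cm; v ends -43 cm/s.
6–12 s: v starts -43 cm/s; Δx = -43·6 + ½·3·6² = -204 cm; v ends -25 cm/s.
x(12) = -1 + Σ Δx = -319 cm.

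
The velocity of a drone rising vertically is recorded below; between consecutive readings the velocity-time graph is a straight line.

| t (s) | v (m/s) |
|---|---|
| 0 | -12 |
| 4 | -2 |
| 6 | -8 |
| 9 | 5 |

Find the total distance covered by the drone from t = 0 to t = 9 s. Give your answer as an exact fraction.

1255/26 m

Total distance travelled is ∫|v| dt — sum the magnitudes of each area piece.
0–4 s: |½(-12 + -2)(4)| = 28 m
4–6 s: |½(-2 + -8)(2)| = 10 m
6–9 s: v = 0 at t = 102/13 s; triangle areas 96/13 + 75/26 = 267/26 m
Total distance = 1255/26 m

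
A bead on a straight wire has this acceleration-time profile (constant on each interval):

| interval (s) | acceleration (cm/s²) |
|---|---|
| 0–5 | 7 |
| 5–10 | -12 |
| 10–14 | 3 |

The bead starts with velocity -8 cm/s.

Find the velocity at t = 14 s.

-21 cm/s

Δv equals the area under the a-t graph; then v = v₀ + Δv.
0–5 s: 7 × 5 = 35 cm/s
5–10 s: -12 × 5 = -60 cm/s
10–14 s: 3 × 4 = 12 cm/s
Δv = -13 cm/s, so v(14) = -8 + (-13) = -21 cm/s.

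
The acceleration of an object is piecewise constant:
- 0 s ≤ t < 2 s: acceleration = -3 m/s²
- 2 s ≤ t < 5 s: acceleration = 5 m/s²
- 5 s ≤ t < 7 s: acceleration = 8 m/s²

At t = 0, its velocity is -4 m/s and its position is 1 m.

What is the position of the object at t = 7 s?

5.5 m

On each constant-a segment, Δv = aΔt and Δx = v₀Δt + ½aΔt²; chain segment to segment.
0–2 s: v starts -4 m/s; Δx = -4·2 + ½·-3·2² = -14 m; v ends -10 m/s.
2–5 s: v starts -10 m/s; Δx = -10·3 + ½·5·3² = -7.5 m; v ends 5 m/s.
5–7 s: v starts 5 m/s; Δx = 5·2 + ½·8·2² = 26 m; v ends 21 m/s.
x(7) = 1 + Σ Δx = 5.5 m.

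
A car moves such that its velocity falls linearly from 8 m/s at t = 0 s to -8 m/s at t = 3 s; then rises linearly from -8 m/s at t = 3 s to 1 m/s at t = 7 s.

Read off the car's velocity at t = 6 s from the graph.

On 3–7 s the graph is linear from -8 to 1 m/s: v(6) = -8 + (1 − -8)·(6 − 3)/(7 − 3) = -1.25 m/s.

-1.25 m/s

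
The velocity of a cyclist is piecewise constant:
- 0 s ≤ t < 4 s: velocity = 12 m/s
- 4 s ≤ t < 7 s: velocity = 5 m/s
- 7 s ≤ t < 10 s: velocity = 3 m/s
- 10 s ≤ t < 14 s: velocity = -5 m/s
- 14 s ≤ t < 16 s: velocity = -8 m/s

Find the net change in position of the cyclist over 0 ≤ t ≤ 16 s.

36 m

Displacement is the signed area under the v-t curve.
0–4 s: 12 × 4 = 48 m
4–7 s: 5 × 3 = 15 m
7–10 s: 3 × 3 = 9 m
10–14 s: -5 × 4 = -20 m
14–16 s: -8 × 2 = -16 m
Net displacement = 36 m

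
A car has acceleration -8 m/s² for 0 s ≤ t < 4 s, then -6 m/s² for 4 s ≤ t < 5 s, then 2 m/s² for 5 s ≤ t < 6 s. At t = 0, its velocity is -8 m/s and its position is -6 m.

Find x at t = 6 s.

-190 m

On each constant-a segment, Δv = aΔt and Δx = v₀Δt + ½aΔt²; chain segment to segment.
0–4 s: v starts -8 m/s; Δx = -8·4 + ½·-8·4² = -96 m; v ends -40 m/s.
4–5 s: v starts -40 m/s; Δx = -40·1 + ½·-6·1² = -43 m; v ends -46 m/s.
5–6 s: v starts -46 m/s; Δx = -46·1 + ½·2·1² = -45 m; v ends -44 m/s.
x(6) = -6 + Σ Δx = -190 m.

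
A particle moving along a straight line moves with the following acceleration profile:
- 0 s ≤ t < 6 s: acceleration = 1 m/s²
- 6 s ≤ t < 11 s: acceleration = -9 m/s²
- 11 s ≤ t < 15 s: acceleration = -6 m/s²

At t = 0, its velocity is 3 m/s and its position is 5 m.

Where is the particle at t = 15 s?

-218.5 m

On each constant-a segment, Δv = aΔt and Δx = v₀Δt + ½aΔt²; chain segment to segment.
0–6 s: v starts 3 m/s; Δx = 3·6 + ½·1·6² = 36 m; v ends 9 m/s.
6–11 s: v starts 9 m/s; Δx = 9·5 + ½·-9·5² = -67.5 m; v ends -36 m/s.
11–15 s: v starts -36 m/s; Δx = -36·4 + ½·-6·4² = -192 m; v ends -60 m/s.
x(15) = 5 + Σ Δx = -218.5 m.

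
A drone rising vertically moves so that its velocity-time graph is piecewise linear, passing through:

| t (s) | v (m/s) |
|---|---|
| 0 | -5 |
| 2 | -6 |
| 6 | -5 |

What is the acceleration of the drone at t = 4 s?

Acceleration is the slope of the v-t graph on 2–6 s: (-5 − -6)/(6 − 2) = 0.25 m/s².

0.25 m/s²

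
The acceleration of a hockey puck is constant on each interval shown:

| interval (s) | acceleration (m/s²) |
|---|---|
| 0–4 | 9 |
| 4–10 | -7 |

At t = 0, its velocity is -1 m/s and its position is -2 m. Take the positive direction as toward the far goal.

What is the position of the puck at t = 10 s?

On each constant-a segment, Δv = aΔt and Δx = v₀Δt + ½aΔt²; chain segment to segment.
0–4 s: v starts -1 m/s; Δx = -1·4 + ½·9·4² = 68 m; v ends 35 m/s.
4–10 s: v starts 35 m/s; Δx = 35·6 + ½·-7·6² = 84 m; v ends -7 m/s.
x(10) = -2 + Σ Δx = 150 m.

150 m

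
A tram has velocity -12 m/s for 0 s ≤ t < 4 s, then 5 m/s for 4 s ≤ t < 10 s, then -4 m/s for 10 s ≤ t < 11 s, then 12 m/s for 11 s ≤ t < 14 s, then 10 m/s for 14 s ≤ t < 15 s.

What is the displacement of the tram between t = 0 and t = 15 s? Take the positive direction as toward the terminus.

24 m

Net displacement equals the area under the velocity-time graph (areas below the axis count negative).
0–4 s: -12 × 4 = -48 m
4–10 s: 5 × 6 = 30 m
10–11 s: -4 × 1 = -4 m
11–14 s: 12 × 3 = 36 m
14–15 s: 10 × 1 = 10 m
Net displacement = 24 m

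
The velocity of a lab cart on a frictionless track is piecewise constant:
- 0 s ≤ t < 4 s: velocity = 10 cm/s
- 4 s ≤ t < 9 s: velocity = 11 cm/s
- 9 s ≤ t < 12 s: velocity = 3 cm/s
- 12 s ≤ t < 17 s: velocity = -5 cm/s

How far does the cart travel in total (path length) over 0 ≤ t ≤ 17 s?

129 cm

Total distance travelled is ∫|v| dt — sum the magnitudes of each area piece.
0–4 s: |10| × 4 = 40 cm
4–9 s: |11| × 5 = 55 cm
9–12 s: |3| × 3 = 9 cm
12–17 s: |-5| × 5 = 25 cm
Total distance = 129 cm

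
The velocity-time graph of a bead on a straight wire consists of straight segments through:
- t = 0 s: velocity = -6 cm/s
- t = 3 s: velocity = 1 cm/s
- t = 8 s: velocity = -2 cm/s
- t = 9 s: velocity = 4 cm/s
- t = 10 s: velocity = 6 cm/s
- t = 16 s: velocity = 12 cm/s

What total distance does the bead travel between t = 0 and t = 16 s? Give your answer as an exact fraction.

1528/21 cm

Total distance travelled is ∫|v| dt — sum the magnitudes of each area piece.
0–3 s: v = 0 at t = 18/7 s; triangle areas 54/7 + 3/14 = 111/14 cm
3–8 s: v = 0 at t = 14/3 s; triangle areas 5/6 + 10/3 = 25/6 cm
8–9 s: v = 0 at t = 25/3 s; triangle areas 1/3 + 4/3 = 5/3 cm
9–10 s: |½(4 + 6)(1)| = 5 cm
10–16 s: |½(6 + 12)(6)| = 54 cm
Total distance = 1528/21 cm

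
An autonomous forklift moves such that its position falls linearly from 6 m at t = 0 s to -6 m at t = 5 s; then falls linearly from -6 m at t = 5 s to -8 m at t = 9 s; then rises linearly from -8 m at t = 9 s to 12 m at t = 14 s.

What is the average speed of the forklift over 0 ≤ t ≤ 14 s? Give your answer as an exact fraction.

17/7 m/s

Average speed = (total path length)/(elapsed time); on a piecewise-linear x-t graph the path length is Σ|Δx|.
0–5 s: |Δx| = |-6 − 6| = 12 m
5–9 s: |Δx| = |-8 − -6| = 2 m
9–14 s: |Δx| = |12 − -8| = 20 m
Total path = 34 m; average speed = 34/14 = 17/7 m/s.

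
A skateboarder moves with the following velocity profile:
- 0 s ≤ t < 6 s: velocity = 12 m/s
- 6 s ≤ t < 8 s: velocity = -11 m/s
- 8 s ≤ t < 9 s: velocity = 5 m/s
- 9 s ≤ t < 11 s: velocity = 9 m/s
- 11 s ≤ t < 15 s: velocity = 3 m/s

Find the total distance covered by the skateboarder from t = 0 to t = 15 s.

Distance (not displacement) is the total path length: add the absolute areas under v-t.
0–6 s: |12| × 6 = 72 m
6–8 s: |-11| × 2 = 22 m
8–9 s: |5| × 1 = 5 m
9–11 s: |9| × 2 = 18 m
11–15 s: |3| × 4 = 12 m
Total distance = 129 m

129 m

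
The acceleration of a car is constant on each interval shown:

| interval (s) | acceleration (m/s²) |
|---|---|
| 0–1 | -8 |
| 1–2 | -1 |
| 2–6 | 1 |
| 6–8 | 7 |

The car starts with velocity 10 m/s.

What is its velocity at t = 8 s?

Δv equals the area under the a-t graph; then v = v₀ + Δv.
0–1 s: -8 × 1 = -8 m/s
1–2 s: -1 × 1 = -1 m/s
2–6 s: 1 × 4 = 4 m/s
6–8 s: 7 × 2 = 14 m/s
Δv = 9 m/s, so v(8) = 10 + (9) = 19 m/s.

19 m/s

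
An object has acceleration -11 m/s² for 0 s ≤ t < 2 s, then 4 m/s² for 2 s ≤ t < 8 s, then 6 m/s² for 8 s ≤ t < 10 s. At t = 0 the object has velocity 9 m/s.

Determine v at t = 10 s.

23 m/s

Δv equals the area under the a-t graph; then v = v₀ + Δv.
0–2 s: -11 × 2 = -22 m/s
2–8 s: 4 × 6 = 24 m/s
8–10 s: 6 × 2 = 12 m/s
Δv = 14 m/s, so v(10) = 9 + (14) = 23 m/s.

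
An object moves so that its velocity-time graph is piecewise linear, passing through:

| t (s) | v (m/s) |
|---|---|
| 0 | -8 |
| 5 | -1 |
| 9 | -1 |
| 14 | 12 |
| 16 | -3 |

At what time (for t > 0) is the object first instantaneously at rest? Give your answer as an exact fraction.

t = 122/13 s

v changes sign on 9–14 s (from -1 to 12); the graph is linear there, so v = 0 at t = 9 + (1)·(14 − 9)/(12 − -1) = 122/13 s.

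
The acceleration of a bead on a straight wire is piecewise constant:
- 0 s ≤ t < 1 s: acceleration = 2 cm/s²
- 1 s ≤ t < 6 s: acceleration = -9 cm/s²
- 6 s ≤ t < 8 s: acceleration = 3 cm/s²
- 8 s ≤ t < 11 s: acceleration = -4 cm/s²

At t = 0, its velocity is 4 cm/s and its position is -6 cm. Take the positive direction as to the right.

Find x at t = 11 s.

On each constant-a segment, Δv = aΔt and Δx = v₀Δt + ½aΔt²; chain segment to segment.
0–1 s: v starts 4 cm/s; Δx = 4·1 + ½·2·1² = 5 cm; v ends 6 cm/s.
1–6 s: v starts 6 cm/s; Δx = 6·5 + ½·-9·5² = -82.5 cm; v ends -39 cm/s.
6–8 s: v starts -39 cm/s; Δx = -39·2 + ½·3·2² = -72 cm; v ends -33 cm/s.
8–11 s: v starts -33 cm/s; Δx = -33·3 + ½·-4·3² = -117 cm; v ends -45 cm/s.
x(11) = -6 + Σ Δx = -272.5 cm.

-272.5 cm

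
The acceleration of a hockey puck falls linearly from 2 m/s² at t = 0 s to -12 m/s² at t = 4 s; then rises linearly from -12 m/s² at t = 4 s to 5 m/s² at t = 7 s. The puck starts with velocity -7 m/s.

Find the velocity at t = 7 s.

Δv equals the area under the a-t graph; then v = v₀ + Δv.
0–4 s: ½(2 + -12)(4) = -20 m/s
4–7 s: ½(-12 + 5)(3) = -10.5 m/s
Δv = -30.5 m/s, so v(7) = -7 + (-30.5) = -37.5 m/s.

-37.5 m/s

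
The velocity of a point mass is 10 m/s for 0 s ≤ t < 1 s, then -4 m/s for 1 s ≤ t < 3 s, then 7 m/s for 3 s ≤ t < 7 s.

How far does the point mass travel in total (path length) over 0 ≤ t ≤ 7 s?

46 m

Total distance travelled is ∫|v| dt — sum the magnitudes of each area piece.
0–1 s: |10| × 1 = 10 m
1–3 s: |-4| × 2 = 8 m
3–7 s: |7| × 4 = 28 m
Total distance = 46 m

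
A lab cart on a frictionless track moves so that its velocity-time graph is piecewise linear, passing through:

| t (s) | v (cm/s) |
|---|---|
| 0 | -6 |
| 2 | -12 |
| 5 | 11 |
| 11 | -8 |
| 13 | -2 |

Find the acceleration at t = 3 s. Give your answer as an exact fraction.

23/3 cm/s²

Acceleration is the slope of the v-t graph on 2–5 s: (11 − -12)/(5 − 2) = 23/3 cm/s².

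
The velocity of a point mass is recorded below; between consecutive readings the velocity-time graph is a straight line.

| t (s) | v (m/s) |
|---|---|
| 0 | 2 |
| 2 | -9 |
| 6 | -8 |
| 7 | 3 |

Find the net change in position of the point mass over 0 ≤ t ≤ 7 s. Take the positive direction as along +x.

-43.5 m

Displacement is the signed area under the v-t curve.
0–2 s: ½(2 + -9)(2) = -7 m
2–6 s: ½(-9 + -8)(4) = -34 m
6–7 s: ½(-8 + 3)(1) = -2.5 m
Net displacement = -43.5 m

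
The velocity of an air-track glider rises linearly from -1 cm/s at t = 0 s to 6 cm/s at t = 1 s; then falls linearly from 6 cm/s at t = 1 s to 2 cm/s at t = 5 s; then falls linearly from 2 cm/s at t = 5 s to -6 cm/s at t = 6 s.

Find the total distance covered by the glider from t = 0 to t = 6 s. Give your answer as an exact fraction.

Distance (not displacement) is the total path length: add the absolute areas under v-t.
0–1 s: v = 0 at t = 1/7 s; triangle areas 1/14 + 18/7 = 37/14 cm
1–5 s: |½(6 + 2)(4)| = 16 cm
5–6 s: v = 0 at t = 5.25 s; triangle areas 0.25 + 2.25 = 2.5 cm
Total distance = 148/7 cm

148/7 cm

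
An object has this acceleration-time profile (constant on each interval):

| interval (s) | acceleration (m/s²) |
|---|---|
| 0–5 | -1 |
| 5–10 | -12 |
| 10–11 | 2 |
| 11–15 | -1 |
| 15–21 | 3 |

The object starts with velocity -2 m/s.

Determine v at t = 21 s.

-51 m/s

Δv equals the area under the a-t graph; then v = v₀ + Δv.
0–5 s: -1 × 5 = -5 m/s
5–10 s: -12 × 5 = -60 m/s
10–11 s: 2 × 1 = 2 m/s
11–15 s: -1 × 4 = -4 m/s
15–21 s: 3 × 6 = 18 m/s
Δv = -49 m/s, so v(21) = -2 + (-49) = -51 m/s.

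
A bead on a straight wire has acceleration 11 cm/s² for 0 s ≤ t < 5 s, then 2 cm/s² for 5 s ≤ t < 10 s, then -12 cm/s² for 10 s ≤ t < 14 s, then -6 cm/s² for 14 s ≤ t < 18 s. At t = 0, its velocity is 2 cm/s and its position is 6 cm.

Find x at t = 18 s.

On each constant-a segment, Δv = aΔt and Δx = v₀Δt + ½aΔt²; chain segment to segment.
0–5 s: v starts 2 cm/s; Δx = 2·5 + ½·11·5² = 147.5 cm; v ends 57 cm/s.
5–10 s: v starts 57 cm/s; Δx = 57·5 + ½·2·5² = 310 cm; v ends 67 cm/s.
10–14 s: v starts 67 cm/s; Δx = 67·4 + ½·-12·4² = 172 cm; v ends 19 cm/s.
14–18 s: v starts 19 cm/s; Δx = 19·4 + ½·-6·4² = 28 cm; v ends -5 cm/s.
x(18) = 6 + Σ Δx = 663.5 cm.

663.5 cm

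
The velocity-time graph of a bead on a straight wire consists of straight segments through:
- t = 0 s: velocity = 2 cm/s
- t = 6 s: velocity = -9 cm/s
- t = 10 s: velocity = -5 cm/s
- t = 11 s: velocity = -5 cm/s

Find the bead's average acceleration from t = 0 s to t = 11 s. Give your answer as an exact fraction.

Average acceleration = Δv/Δt = (-5 − 2)/(11 − 0) = -7/11 cm/s².

-7/11 cm/s²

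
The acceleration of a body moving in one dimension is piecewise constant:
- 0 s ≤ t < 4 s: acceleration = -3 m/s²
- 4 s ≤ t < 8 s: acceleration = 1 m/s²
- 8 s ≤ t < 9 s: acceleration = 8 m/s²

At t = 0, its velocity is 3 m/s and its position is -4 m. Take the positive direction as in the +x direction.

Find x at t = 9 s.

On each constant-a segment, Δv = aΔt and Δx = v₀Δt + ½aΔt²; chain segment to segment.
0–4 s: v starts 3 m/s; Δx = 3·4 + ½·-3·4² = -12 m; v ends -9 m/s.
4–8 s: v starts -9 m/s; Δx = -9·4 + ½·1·4² = -28 m; v ends -5 m/s.
8–9 s: v starts -5 m/s; Δx = -5·1 + ½·8·1² = -1 m; v ends 3 m/s.
x(9) = -4 + Σ Δx = -45 m.

-45 m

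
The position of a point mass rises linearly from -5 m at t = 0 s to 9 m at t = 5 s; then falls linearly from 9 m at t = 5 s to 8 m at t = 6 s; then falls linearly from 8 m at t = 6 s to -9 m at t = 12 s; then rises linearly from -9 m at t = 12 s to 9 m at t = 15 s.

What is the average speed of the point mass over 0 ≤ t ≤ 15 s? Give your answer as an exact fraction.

10/3 m/s

Average speed = (total path length)/(elapsed time); on a piecewise-linear x-t graph the path length is Σ|Δx|.
0–5 s: |Δx| = |9 − -5| = 14 m
5–6 s: |Δx| = |8 − 9| = 1 m
6–12 s: |Δx| = |-9 − 8| = 17 m
12–15 s: |Δx| = |9 − -9| = 18 m
Total path = 50 m; average speed = 50/15 = 10/3 m/s.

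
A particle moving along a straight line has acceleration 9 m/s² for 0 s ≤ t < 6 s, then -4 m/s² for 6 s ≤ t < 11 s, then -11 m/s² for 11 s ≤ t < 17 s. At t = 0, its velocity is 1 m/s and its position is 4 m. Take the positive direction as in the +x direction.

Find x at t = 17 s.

409 m

On each constant-a segment, Δv = aΔt and Δx = v₀Δt + ½aΔt²; chain segment to segment.
0–6 s: v starts 1 m/s; Δx = 1·6 + ½·9·6² = 168 m; v ends 55 m/s.
6–11 s: v starts 55 m/s; Δx = 55·5 + ½·-4·5² = 225 m; v ends 35 m/s.
11–17 s: v starts 35 m/s; Δx = 35·6 + ½·-11·6² = 12 m; v ends -31 m/s.
x(17) = 4 + Σ Δx = 409 m.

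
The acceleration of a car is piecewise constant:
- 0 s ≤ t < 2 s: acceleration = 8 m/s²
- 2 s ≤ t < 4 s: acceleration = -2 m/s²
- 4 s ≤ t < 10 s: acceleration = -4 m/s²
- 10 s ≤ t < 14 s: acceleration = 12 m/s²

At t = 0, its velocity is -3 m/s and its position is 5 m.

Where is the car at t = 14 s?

55 m

On each constant-a segment, Δv = aΔt and Δx = v₀Δt + ½aΔt²; chain segment to segment.
0–2 s: v starts -3 m/s; Δx = -3·2 + ½·8·2² = 10 m; v ends 13 m/s.
2–4 s: v starts 13 m/s; Δx = 13·2 + ½·-2·2² = 22 m; v ends 9 m/s.
4–10 s: v starts 9 m/s; Δx = 9·6 + ½·-4·6² = -18 m; v ends -15 m/s.
10–14 s: v starts -15 m/s; Δx = -15·4 + ½·12·4² = 36 m; v ends 33 m/s.
x(14) = 5 + Σ Δx = 55 m.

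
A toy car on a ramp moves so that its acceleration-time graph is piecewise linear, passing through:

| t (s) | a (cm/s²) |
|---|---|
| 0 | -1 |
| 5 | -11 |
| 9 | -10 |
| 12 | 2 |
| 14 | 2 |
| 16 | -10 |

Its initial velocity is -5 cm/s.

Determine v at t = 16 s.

Δv equals the area under the a-t graph; then v = v₀ + Δv.
0–5 s: ½(-1 + -11)(5) = -30 cm/s
5–9 s: ½(-11 + -10)(4) = -42 cm/s
9–12 s: ½(-10 + 2)(3) = -12 cm/s
12–14 s: 2 × 2 = 4 cm/s
14–16 s: ½(2 + -10)(2) = -8 cm/s
Δv = -88 cm/s, so v(16) = -5 + (-88) = -93 cm/s.

-93 cm/s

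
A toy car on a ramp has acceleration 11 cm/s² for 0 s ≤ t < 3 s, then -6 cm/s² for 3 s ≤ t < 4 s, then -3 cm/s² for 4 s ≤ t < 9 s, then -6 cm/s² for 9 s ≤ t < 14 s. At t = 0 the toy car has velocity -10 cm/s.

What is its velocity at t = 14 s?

-28 cm/s

Δv equals the area under the a-t graph; then v = v₀ + Δv.
0–3 s: 11 × 3 = 33 cm/s
3–4 s: -6 × 1 = -6 cm/s
4–9 s: -3 × 5 = -15 cm/s
9–14 s: -6 × 5 = -30 cm/s
Δv = -18 cm/s, so v(14) = -10 + (-18) = -28 cm/s.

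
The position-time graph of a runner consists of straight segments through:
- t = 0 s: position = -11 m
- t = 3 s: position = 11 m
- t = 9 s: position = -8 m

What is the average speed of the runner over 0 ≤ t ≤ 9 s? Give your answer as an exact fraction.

Average speed = (total path length)/(elapsed time); on a piecewise-linear x-t graph the path length is Σ|Δx|.
0–3 s: |Δx| = |11 − -11| = 22 m
3–9 s: |Δx| = |-8 − 11| = 19 m
Total path = 41 m; average speed = 41/9 = 41/9 m/s.

41/9 m/s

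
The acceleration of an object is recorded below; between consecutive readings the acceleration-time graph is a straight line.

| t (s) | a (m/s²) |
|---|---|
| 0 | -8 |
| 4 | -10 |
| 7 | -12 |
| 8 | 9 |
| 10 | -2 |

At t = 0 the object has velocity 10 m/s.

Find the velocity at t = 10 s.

-53.5 m/s

Δv equals the area under the a-t graph; then v = v₀ + Δv.
0–4 s: ½(-8 + -10)(4) = -36 m/s
4–7 s: ½(-10 + -12)(3) = -33 m/s
7–8 s: ½(-12 + 9)(1) = -1.5 m/s
8–10 s: ½(9 + -2)(2) = 7 m/s
Δv = -63.5 m/s, so v(10) = 10 + (-63.5) = -53.5 m/s.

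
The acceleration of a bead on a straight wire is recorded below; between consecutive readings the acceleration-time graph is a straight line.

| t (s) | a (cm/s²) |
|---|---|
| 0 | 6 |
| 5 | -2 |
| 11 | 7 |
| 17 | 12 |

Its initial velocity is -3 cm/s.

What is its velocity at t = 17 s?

Δv equals the area under the a-t graph; then v = v₀ + Δv.
0–5 s: ½(6 + -2)(5) = 10 cm/s
5–11 s: ½(-2 + 7)(6) = 15 cm/s
11–17 s: ½(7 + 12)(6) = 57 cm/s
Δv = 82 cm/s, so v(17) = -3 + (82) = 79 cm/s.

79 cm/s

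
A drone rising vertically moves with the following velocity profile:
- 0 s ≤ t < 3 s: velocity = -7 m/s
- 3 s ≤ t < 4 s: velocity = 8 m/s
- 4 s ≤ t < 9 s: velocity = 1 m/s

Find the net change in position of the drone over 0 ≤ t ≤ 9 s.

Net displacement equals the area under the velocity-time graph (areas below the axis count negative).
0–3 s: -7 × 3 = -21 m
3–4 s: 8 × 1 = 8 m
4–9 s: 1 × 5 = 5 m
Net displacement = -8 m

-8 m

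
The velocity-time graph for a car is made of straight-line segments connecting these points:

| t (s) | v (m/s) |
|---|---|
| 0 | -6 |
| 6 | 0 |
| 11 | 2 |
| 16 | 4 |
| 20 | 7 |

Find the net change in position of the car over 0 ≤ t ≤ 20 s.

24 m

Net displacement equals the area under the velocity-time graph (areas below the axis count negative).
0–6 s: ½(-6 + 0)(6) = -18 m
6–11 s: ½(0 + 2)(5) = 5 m
11–16 s: ½(2 + 4)(5) = 15 m
16–20 s: ½(4 + 7)(4) = 22 m
Net displacement = 24 m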